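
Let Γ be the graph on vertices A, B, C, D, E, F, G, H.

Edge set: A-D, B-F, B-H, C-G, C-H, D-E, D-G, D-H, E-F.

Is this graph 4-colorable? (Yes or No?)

The chromatic number is 3. The cycle B-H-D-E-F-B has odd length 5, so it cannot be 2-colored; at least 3 colors are needed.
3 colors suffice: color 1 → {C, D, F}; color 2 → {A, E, G, H}; color 3 → {B}.
Since 4 ≥ 3, a proper 4-coloring certainly exists.

Yes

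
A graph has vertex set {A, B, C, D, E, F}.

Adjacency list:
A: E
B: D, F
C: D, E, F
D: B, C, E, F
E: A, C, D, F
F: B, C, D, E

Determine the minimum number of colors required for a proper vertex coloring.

C, D, E, F are pairwise adjacent (a clique of size 4), so at least 4 colors are needed.
4 colors suffice: color red → {B, E}; color blue → {A, D}; color green → {F}; color yellow → {C}. Each edge has distinct colors on its endpoints.

4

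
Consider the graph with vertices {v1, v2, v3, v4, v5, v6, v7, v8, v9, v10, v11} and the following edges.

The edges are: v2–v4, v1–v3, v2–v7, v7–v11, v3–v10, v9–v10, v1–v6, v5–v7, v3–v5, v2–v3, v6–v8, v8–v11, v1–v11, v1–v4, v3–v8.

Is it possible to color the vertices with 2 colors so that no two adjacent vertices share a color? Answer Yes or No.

The cycle v7-v2-v3-v8-v11-v7 has odd length 5, so it cannot be 2-colored; at least 3 colors are needed.
So 2 colors are not enough.

No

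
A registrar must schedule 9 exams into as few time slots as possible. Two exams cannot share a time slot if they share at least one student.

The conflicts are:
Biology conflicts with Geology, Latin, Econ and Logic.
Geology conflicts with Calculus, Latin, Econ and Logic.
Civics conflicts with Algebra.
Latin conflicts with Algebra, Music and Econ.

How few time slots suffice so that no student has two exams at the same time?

4

Biology, Geology, Latin, Econ are mutually in conflict, so at least 4 time slots are needed.
Using 4 time slots: Biology=3, Geology=1, Calculus=2, Civics=2, Latin=2, Algebra=1, Music=1, Econ=4, Logic=2. Each listed conflict is separated.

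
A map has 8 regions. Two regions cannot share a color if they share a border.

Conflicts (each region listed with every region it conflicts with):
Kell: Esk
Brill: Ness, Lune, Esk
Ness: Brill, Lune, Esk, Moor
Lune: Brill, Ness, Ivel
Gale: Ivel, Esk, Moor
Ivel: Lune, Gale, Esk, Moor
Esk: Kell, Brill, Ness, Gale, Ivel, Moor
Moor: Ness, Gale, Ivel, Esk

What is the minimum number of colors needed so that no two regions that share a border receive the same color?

Gale, Ivel, Esk, Moor all conflict with each other, so at least 4 colors are needed.
4 colors suffice: color 1 → {Lune, Esk}; color 2 → {Kell, Brill, Moor}; color 3 → {Ness, Ivel}; color 4 → {Gale}. No two conflicting regions share a color.

4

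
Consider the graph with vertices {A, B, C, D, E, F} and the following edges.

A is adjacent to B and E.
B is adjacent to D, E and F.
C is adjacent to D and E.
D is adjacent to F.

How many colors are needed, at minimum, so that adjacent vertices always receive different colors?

A, B, E are pairwise adjacent, so at least 3 colors are needed.
3 colors suffice: color red → {B, C}; color blue → {D, E}; color green → {A, F}. Each edge has distinct colors on its endpoints.

3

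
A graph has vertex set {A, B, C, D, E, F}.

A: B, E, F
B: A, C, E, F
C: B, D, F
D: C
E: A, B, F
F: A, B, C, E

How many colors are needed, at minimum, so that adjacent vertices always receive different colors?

4

A, B, E, F form a clique, so at least 4 colors are needed.
4 colors suffice: A=3, B=1, C=3, D=1, E=4, F=2. No two adjacent vertices share a color.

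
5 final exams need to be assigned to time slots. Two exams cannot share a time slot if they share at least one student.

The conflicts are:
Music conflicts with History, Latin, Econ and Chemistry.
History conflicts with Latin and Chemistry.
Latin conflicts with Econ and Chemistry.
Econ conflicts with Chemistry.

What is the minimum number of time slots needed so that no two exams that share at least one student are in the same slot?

4

Music, History, Latin, Chemistry are mutually in conflict, so at least 4 time slots are needed.
4 time slots suffice: Music=3, History=4, Latin=2, Econ=4, Chemistry=1. No two conflicting exams share a time slot.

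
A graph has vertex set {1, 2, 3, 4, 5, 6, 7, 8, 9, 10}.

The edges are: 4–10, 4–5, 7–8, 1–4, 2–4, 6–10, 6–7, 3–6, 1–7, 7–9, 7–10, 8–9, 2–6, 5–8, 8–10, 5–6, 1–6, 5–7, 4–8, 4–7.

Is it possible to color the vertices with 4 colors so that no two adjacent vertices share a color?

The chromatic number is 4. 4, 5, 7, 8 are mutually adjacent (a clique of size 4), so at least 4 colors are needed.
4 colors suffice: color a → {2, 3, 7}; color b → {4, 6, 9}; color c → {1, 8}; color d → {5, 10}.
That is already a proper 4-coloring.

Yes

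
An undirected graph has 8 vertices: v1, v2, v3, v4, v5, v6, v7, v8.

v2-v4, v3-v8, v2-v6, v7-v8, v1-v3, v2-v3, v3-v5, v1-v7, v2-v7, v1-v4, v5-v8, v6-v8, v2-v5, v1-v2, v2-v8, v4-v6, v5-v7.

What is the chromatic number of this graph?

v2, v5, v7, v8 form a clique, so at least 4 colors are needed.
4 colors suffice: v1=2, v2=1, v3=4, v4=3, v5=3, v6=4, v7=4, v8=2. Each edge has distinct colors on its endpoints.

4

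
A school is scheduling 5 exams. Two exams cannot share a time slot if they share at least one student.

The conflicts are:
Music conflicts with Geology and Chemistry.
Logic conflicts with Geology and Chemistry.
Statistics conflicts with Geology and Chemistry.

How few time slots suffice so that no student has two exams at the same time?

Statistics and Geology conflict, so at least 2 time slots are needed.
A valid assignment using 2 time slots: Music=2, Logic=2, Statistics=2, Geology=1, Chemistry=1. Every pair that conflicts lands in different time slots.

2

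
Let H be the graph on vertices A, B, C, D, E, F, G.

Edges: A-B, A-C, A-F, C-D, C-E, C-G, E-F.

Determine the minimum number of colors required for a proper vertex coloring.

A and B are adjacent, so at least 2 colors are needed.
A valid assignment using 2 colors: A=2, B=1, C=1, D=2, E=2, F=1, G=2. Every edge joins two different colors.

2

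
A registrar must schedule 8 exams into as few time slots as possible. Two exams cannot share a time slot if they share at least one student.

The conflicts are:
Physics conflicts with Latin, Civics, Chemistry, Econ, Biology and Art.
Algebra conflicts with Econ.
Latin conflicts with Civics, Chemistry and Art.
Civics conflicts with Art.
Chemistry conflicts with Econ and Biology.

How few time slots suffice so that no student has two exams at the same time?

4

Physics, Latin, Civics, Art are mutually in conflict, so at least 4 time slots are needed.
4 time slots suffice: Physics=1, Algebra=1, Latin=2, Civics=4, Chemistry=3, Econ=2, Biology=2, Art=3. Every pair that conflicts lands in different time slots.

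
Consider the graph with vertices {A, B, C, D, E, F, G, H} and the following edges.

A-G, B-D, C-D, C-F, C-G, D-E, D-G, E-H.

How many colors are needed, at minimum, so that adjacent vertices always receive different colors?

3

C, D, G are mutually adjacent, so at least 3 colors are needed.
One proper 3-coloring: A=red, B=blue, C=green, D=red, E=blue, F=red, G=blue, H=red. Every edge joins two different colors.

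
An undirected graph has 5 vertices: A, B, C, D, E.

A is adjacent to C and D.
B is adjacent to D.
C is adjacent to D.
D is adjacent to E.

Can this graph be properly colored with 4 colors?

Yes

The chromatic number is 3. A, C, D are mutually adjacent, so at least 3 colors are needed.
One proper 3-coloring: A=3, B=2, C=2, D=1, E=2.
Since 4 ≥ 3, a proper 4-coloring certainly exists.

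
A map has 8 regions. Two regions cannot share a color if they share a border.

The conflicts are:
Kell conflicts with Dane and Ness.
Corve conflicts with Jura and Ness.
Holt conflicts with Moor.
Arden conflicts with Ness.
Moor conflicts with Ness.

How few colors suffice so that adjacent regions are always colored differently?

Corve and Ness conflict, so at least 2 colors are needed.
2 colors suffice: Kell=2, Corve=2, Jura=1, Holt=1, Arden=2, Moor=2, Dane=1, Ness=1. No two conflicting regions share a color.

2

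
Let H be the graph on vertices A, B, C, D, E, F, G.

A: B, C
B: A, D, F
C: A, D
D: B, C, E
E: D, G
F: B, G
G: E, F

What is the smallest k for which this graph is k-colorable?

The cycle D-B-F-G-E-D has odd length 5, so it cannot be 2-colored; at least 3 colors are needed.
3 colors suffice: color red → {B, C, G}; color blue → {A, D, F}; color green → {E}. No two adjacent vertices share a color.

3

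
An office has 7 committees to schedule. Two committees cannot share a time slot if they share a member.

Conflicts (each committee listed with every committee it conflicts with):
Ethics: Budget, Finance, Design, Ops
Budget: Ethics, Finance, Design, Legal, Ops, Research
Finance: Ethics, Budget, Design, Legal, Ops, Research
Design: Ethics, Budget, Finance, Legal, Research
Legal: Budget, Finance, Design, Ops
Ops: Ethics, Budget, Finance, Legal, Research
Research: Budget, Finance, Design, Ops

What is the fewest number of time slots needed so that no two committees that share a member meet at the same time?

4

Budget, Finance, Legal, Ops are mutually in conflict, so at least 4 time slots are needed.
4 time slots suffice: Ethics=4, Budget=2, Finance=1, Design=3, Legal=4, Ops=3, Research=4. No two conflicting committees share a time slot.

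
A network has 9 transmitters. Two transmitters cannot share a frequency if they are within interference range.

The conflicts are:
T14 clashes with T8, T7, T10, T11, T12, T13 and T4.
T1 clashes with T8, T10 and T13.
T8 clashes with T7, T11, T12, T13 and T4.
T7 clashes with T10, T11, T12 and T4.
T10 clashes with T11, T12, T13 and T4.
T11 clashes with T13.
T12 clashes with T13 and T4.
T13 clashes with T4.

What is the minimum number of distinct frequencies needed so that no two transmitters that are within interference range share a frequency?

T14, T7, T10, T12, T4 are mutually in conflict, so at least 5 frequencies are needed.
5 frequencies suffice: frequency 1 → {T7, T13}; frequency 2 → {T14, T1}; frequency 3 → {T8, T10}; frequency 4 → {T11, T4}; frequency 5 → {T12}. Every pair that conflicts lands in different frequencies.

5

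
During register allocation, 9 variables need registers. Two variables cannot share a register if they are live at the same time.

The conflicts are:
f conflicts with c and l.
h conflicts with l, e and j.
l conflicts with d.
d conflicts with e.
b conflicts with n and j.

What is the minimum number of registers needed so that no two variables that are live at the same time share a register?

f and c conflict, so at least 2 registers are needed.
2 registers suffice: register 1 → {c, l, n, e, j}; register 2 → {f, h, d, b}. Each listed conflict is separated.

2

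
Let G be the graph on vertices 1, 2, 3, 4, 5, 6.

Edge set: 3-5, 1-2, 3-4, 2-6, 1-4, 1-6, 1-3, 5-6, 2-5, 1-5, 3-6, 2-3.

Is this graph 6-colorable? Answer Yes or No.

Yes

The chromatic number is 5. 1, 2, 3, 5, 6 are pairwise adjacent (a clique of size 5), so at least 5 colors are needed.
One proper 5-coloring: 1=a, 2=d, 3=b, 4=c, 5=c, 6=e.
Since 6 ≥ 5, a proper 6-coloring certainly exists.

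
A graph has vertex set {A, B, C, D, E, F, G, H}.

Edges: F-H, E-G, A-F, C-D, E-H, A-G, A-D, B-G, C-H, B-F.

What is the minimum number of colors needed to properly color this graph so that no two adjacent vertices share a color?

3

The cycle D-C-H-F-A-D has odd length 5, so it cannot be 2-colored; at least 3 colors are needed.
3 colors suffice: color red → {D, G, H}; color blue → {C, E, F}; color green → {A, B}. Every edge joins two different colors.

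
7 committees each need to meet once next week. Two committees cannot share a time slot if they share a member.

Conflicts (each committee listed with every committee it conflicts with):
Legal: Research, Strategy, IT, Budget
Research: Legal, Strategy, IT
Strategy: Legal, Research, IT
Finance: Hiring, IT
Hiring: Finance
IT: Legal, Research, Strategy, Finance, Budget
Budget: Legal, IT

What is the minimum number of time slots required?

Legal, Research, Strategy, IT pairwise conflict, so at least 4 time slots are needed.
4 time slots suffice: time slot 1 → {Hiring, IT}; time slot 2 → {Legal, Finance}; time slot 3 → {Research, Budget}; time slot 4 → {Strategy}. Every pair that conflicts lands in different time slots.

4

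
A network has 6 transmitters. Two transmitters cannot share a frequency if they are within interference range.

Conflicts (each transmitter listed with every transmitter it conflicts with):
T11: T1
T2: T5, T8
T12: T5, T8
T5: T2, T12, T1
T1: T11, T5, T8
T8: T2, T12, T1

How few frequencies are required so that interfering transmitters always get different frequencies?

T12 and T5 conflict, so at least 2 frequencies are needed.
2 frequencies suffice: frequency 1 → {T11, T5, T8}; frequency 2 → {T2, T12, T1}. No two conflicting transmitters share a frequency.

2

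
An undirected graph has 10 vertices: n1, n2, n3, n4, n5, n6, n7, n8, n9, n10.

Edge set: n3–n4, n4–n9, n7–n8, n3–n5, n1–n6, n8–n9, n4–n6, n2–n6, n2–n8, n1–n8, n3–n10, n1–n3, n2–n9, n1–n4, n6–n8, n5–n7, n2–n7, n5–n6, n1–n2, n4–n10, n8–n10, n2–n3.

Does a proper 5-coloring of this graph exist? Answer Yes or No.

The chromatic number is 4. n1, n2, n6, n8 form a clique, so at least 4 colors are needed.
4 colors suffice: color 1 → {n3, n8}; color 2 → {n2, n4, n5}; color 3 → {n1, n7, n9, n10}; color 4 → {n6}.
Since 5 ≥ 4, a proper 5-coloring certainly exists.

Yes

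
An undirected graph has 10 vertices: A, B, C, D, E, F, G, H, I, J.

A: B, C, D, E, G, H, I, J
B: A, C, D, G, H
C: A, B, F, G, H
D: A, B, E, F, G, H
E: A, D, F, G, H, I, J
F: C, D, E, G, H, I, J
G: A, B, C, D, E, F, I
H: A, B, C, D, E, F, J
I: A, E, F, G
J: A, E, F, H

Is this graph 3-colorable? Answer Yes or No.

No

A, D, E, G are mutually adjacent (a clique of size 4), so at least 4 colors are needed.
So 3 colors are not enough.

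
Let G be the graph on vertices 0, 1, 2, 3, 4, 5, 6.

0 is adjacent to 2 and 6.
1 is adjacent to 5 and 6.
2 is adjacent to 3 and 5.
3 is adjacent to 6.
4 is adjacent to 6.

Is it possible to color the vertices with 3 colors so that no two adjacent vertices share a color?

Yes

The chromatic number is 3. The cycle 5-1-6-3-2-5 has odd length 5, so it cannot be 2-colored; at least 3 colors are needed.
3 colors suffice: 0=b, 1=c, 2=a, 3=b, 4=b, 5=b, 6=a.
That is already a proper 3-coloring.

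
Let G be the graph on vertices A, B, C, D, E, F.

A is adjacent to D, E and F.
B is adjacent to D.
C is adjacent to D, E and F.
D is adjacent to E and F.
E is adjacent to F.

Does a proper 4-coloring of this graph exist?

The chromatic number is 4. A, D, E, F are pairwise adjacent (a clique of size 4), so at least 4 colors are needed.
A valid assignment using 4 colors: A=4, B=2, C=4, D=1, E=3, F=2.
That is already a proper 4-coloring.

Yes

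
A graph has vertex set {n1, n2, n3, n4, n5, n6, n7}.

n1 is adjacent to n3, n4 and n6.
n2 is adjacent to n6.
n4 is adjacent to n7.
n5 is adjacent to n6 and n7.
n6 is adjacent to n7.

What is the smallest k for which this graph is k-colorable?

n5, n6, n7 form a triangle, so at least 3 colors are needed.
3 colors suffice: n1=2, n2=2, n3=1, n4=1, n5=3, n6=1, n7=2. Every edge joins two different colors.

3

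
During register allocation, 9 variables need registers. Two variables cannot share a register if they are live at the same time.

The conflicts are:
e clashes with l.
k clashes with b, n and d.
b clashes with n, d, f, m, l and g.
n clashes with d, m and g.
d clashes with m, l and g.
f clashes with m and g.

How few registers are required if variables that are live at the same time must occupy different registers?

4

k, b, n, d pairwise conflict, so at least 4 registers are needed.
Using 4 registers: e=1, k=4, b=1, n=3, d=2, f=2, m=4, l=3, g=4. Each listed conflict is separated.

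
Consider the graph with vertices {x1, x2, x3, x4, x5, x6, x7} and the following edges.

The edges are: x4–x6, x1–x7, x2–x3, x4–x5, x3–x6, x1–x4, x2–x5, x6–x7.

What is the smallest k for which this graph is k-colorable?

3

The cycle x5-x4-x6-x3-x2-x5 has odd length 5, so it cannot be 2-colored; at least 3 colors are needed.
3 colors suffice: color 1 → {x2, x4, x7}; color 2 → {x1, x5, x6}; color 3 → {x3}. Every edge joins two different colors.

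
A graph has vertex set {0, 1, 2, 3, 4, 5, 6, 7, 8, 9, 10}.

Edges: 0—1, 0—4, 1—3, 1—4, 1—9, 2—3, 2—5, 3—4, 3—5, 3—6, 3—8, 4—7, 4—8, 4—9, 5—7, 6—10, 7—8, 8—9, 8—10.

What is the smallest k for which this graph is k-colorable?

3

1, 3, 4 are mutually adjacent, so at least 3 colors are needed.
A valid assignment using 3 colors: 0=red, 1=green, 2=green, 3=red, 4=blue, 5=blue, 6=blue, 7=red, 8=green, 9=red, 10=red. Each edge has distinct colors on its endpoints.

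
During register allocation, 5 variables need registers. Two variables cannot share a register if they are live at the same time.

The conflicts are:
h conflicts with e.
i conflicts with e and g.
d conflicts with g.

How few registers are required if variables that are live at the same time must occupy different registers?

2

h and e conflict, so at least 2 registers are needed.
2 registers suffice: register 1 → {e, g}; register 2 → {h, i, d}. No two conflicting variables share a register.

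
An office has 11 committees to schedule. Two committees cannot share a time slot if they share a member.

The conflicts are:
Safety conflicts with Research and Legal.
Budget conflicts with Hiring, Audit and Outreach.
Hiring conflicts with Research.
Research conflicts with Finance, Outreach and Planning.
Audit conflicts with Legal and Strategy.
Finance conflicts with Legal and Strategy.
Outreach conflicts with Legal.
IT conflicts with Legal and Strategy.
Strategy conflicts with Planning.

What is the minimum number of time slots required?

2

Strategy and Planning conflict, so at least 2 time slots are needed.
Using 2 time slots: Safety=2, Budget=1, Hiring=2, Research=1, Audit=2, Finance=2, Outreach=2, IT=2, Legal=1, Strategy=1, Planning=2. Each listed conflict is separated.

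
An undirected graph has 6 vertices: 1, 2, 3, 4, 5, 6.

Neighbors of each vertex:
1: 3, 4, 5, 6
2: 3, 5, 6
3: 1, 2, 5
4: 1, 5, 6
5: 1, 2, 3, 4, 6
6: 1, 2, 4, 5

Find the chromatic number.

1, 4, 5, 6 are pairwise adjacent (a clique of size 4), so at least 4 colors are needed.
4 colors suffice: 1=b, 2=b, 3=c, 4=d, 5=a, 6=c. No two adjacent vertices share a color.

4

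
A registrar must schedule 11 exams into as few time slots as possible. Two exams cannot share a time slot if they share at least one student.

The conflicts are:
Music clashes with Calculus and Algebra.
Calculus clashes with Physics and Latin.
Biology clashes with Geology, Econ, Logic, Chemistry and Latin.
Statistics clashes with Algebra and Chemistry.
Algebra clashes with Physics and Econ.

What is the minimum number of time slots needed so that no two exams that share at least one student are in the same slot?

3

The cycle Statistics-Chemistry-Biology-Econ-Algebra-Statistics has odd length 5, so it cannot be 2-colored; at least 3 time slots are needed.
3 time slots suffice: time slot 1 → {Calculus, Biology, Algebra}; time slot 2 → {Music, Geology, Physics, Econ, Logic, Chemistry, Latin}; time slot 3 → {Statistics}. Every pair that conflicts lands in different time slots.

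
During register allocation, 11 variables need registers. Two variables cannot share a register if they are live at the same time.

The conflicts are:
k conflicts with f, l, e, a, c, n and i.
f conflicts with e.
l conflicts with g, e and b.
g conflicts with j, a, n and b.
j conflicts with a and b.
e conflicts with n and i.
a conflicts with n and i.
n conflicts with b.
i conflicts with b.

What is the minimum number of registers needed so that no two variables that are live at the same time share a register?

k, f, e all conflict with each other, so at least 3 registers are needed.
3 registers suffice: register 1 → {k, g}; register 2 → {e, a, c, b}; register 3 → {f, l, j, n, i}. No two conflicting variables share a register.

3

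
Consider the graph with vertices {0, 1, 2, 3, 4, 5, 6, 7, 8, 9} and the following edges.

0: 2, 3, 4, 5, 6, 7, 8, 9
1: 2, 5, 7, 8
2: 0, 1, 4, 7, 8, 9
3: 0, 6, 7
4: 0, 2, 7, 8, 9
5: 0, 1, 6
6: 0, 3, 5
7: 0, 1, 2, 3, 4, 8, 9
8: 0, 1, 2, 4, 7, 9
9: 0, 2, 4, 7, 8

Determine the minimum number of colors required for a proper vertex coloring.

6

0, 2, 4, 7, 8, 9 are pairwise adjacent (a clique of size 6), so at least 6 colors are needed.
One proper 6-coloring: 0=a, 1=a, 2=d, 3=c, 4=f, 5=b, 6=d, 7=b, 8=c, 9=e. Every edge joins two different colors.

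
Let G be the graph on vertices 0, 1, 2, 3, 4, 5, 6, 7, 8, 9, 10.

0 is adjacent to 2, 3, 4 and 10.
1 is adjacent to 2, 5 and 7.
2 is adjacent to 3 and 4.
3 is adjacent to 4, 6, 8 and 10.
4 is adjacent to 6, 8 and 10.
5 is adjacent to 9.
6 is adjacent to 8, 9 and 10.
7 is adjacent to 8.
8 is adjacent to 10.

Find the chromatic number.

5

3, 4, 6, 8, 10 are mutually adjacent (a clique of size 5), so at least 5 colors are needed.
5 colors suffice: 0=yellow, 1=red, 2=green, 3=red, 4=blue, 5=blue, 6=purple, 7=blue, 8=yellow, 9=red, 10=green. No two adjacent vertices share a color.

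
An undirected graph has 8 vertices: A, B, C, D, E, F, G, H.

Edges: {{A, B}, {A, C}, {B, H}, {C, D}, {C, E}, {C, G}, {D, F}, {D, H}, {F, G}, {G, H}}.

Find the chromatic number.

3

The cycle A-C-G-H-B-A has odd length 5, so it cannot be 2-colored; at least 3 colors are needed.
A valid assignment using 3 colors: A=2, B=3, C=1, D=2, E=2, F=1, G=2, H=1. Every edge joins two different colors.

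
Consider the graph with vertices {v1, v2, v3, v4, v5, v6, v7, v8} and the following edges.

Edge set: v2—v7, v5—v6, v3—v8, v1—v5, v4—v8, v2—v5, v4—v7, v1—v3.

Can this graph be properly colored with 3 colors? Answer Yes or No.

The chromatic number is 3. The cycle v1-v5-v2-v7-v4-v8-v3-v1 has odd length 7, so it cannot be 2-colored; at least 3 colors are needed.
3 colors suffice: color 1 → {v3, v5, v7}; color 2 → {v1, v2, v4, v6}; color 3 → {v8}.
That is already a proper 3-coloring.

Yes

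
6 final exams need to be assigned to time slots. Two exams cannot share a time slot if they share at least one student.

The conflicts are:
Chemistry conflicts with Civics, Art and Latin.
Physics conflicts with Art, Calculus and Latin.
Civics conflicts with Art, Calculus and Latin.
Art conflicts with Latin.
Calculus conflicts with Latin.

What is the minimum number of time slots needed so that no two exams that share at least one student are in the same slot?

4

Chemistry, Civics, Art, Latin all conflict with each other, so at least 4 time slots are needed.
4 time slots suffice: Chemistry=4, Physics=2, Civics=2, Art=3, Calculus=3, Latin=1. Each listed conflict is separated.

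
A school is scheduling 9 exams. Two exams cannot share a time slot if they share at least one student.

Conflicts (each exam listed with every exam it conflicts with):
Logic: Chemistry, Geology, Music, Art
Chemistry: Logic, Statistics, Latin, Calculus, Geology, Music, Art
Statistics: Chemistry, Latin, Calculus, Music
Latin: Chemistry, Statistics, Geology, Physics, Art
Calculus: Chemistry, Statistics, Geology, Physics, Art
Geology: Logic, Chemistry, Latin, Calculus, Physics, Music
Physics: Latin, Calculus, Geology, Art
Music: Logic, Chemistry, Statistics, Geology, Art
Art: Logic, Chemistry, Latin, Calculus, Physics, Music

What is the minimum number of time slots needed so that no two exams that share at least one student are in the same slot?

4

Logic, Chemistry, Music, Art pairwise conflict, so at least 4 time slots are needed.
Using 4 time slots: Logic=4, Chemistry=1, Statistics=2, Latin=3, Calculus=3, Geology=2, Physics=1, Music=3, Art=2. No two conflicting exams share a time slot.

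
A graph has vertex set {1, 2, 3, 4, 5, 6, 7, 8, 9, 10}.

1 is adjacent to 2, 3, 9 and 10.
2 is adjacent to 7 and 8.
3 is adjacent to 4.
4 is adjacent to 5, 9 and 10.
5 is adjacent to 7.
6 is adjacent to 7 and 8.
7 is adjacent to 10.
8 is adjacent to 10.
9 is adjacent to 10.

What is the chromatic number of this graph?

3

4, 9, 10 are mutually adjacent, so at least 3 colors are needed.
3 colors suffice: 1=b, 2=a, 3=a, 4=b, 5=a, 6=a, 7=b, 8=b, 9=c, 10=a. Every edge joins two different colors.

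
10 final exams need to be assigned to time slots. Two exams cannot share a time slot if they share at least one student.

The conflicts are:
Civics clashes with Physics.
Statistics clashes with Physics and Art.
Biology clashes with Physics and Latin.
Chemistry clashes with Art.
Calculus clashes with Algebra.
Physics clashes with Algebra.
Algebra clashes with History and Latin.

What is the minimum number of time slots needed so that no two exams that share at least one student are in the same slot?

2

Biology and Physics conflict, so at least 2 time slots are needed.
2 time slots suffice: time slot 1 → {Civics, Statistics, Biology, Chemistry, Algebra}; time slot 2 → {Calculus, Physics, Art, History, Latin}. Each listed conflict is separated.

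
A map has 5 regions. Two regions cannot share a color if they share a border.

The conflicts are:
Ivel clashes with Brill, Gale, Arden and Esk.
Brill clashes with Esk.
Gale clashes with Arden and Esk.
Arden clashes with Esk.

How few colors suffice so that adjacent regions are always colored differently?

4

Ivel, Gale, Arden, Esk pairwise conflict, so at least 4 colors are needed.
4 colors suffice: color 1 → {Ivel}; color 2 → {Esk}; color 3 → {Brill, Gale}; color 4 → {Arden}. Each listed conflict is separated.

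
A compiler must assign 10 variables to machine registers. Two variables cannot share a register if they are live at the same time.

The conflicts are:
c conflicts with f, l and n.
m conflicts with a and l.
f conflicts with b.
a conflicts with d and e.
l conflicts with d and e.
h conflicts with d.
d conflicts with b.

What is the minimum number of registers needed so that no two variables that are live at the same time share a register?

The cycle b-f-c-l-d-b has odd length 5, so it cannot be 2-colored; at least 3 registers are needed.
3 registers suffice: register 1 → {a, l, n, h, b}; register 2 → {c, m, d, e}; register 3 → {f}. No two conflicting variables share a register.

3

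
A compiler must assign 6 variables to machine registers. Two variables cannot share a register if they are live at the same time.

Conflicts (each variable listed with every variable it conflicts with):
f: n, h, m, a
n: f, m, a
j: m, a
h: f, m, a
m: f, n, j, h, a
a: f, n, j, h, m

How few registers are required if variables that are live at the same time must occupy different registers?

4

f, h, m, a all conflict with each other, so at least 4 registers are needed.
4 registers suffice: f=3, n=4, j=3, h=4, m=1, a=2. Every pair that conflicts lands in different registers.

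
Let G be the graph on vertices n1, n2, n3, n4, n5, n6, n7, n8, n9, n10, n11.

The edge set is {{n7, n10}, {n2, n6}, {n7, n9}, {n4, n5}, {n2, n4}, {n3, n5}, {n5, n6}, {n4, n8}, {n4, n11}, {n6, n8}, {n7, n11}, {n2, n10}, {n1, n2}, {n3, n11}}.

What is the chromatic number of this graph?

The cycle n11-n4-n2-n10-n7-n11 has odd length 5, so it cannot be 2-colored; at least 3 colors are needed.
A valid assignment using 3 colors: n1=2, n2=1, n3=2, n4=2, n5=1, n6=2, n7=1, n8=1, n9=2, n10=2, n11=3. No two adjacent vertices share a color.

3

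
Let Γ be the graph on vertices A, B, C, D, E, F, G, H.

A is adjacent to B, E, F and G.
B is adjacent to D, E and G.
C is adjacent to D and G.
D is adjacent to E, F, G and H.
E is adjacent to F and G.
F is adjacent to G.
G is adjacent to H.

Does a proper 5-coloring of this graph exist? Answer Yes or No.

Yes

The chromatic number is 4. A, E, F, G are mutually adjacent (a clique of size 4), so at least 4 colors are needed.
One proper 4-coloring: A=2, B=4, C=3, D=2, E=3, F=4, G=1, H=3.
Since 5 ≥ 4, a proper 5-coloring certainly exists.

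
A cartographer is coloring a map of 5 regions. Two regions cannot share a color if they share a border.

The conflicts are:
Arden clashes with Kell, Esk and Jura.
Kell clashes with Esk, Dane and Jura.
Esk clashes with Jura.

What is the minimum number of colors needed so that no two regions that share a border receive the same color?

4

Arden, Kell, Esk, Jura are mutually in conflict, so at least 4 colors are needed.
4 colors suffice: color 1 → {Kell}; color 2 → {Arden, Dane}; color 3 → {Esk}; color 4 → {Jura}. No two conflicting regions share a color.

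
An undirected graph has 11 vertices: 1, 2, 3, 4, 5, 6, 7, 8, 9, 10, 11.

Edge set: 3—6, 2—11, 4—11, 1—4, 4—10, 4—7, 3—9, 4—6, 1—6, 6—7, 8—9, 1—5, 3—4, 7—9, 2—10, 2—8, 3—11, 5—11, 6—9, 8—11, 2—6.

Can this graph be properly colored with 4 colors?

The chromatic number is 3. 4, 6, 7 are pairwise adjacent, so at least 3 colors are needed.
3 colors suffice: color red → {2, 4, 5, 9}; color blue → {6, 10, 11}; color green → {1, 3, 7, 8}.
Since 4 ≥ 3, a proper 4-coloring certainly exists.

Yes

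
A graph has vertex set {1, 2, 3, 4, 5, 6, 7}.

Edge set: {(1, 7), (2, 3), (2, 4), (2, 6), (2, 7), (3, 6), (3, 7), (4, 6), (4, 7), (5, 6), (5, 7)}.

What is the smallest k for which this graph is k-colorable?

3

2, 3, 7 form a triangle, so at least 3 colors are needed.
3 colors suffice: color red → {6, 7}; color blue → {1, 2, 5}; color green → {3, 4}. No two adjacent vertices share a color.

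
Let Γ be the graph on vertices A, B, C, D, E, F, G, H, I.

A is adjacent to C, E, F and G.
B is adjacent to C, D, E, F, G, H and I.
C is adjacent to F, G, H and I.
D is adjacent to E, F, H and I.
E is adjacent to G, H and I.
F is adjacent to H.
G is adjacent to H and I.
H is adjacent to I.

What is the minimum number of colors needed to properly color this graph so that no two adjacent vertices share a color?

B, E, G, H, I form a clique, so at least 5 colors are needed.
One proper 5-coloring: A=red, B=blue, C=green, D=yellow, E=green, F=purple, G=yellow, H=red, I=purple. No two adjacent vertices share a color.

5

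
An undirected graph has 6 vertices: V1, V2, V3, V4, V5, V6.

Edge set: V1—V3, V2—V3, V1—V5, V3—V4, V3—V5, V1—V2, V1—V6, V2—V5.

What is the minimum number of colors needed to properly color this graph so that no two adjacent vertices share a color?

4

V1, V2, V3, V5 form a clique, so at least 4 colors are needed.
4 colors suffice: V1=red, V2=green, V3=blue, V4=red, V5=yellow, V6=blue. No two adjacent vertices share a color.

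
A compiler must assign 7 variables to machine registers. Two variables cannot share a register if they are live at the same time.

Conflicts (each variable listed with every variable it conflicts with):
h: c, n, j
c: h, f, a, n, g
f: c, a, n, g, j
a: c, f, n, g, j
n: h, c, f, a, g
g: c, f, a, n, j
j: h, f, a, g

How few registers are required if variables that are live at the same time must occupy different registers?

c, f, a, n, g all conflict with each other, so at least 5 registers are needed.
5 registers suffice: register 1 → {h, g}; register 2 → {f}; register 3 → {n, j}; register 4 → {a}; register 5 → {c}. Every pair that conflicts lands in different registers.

5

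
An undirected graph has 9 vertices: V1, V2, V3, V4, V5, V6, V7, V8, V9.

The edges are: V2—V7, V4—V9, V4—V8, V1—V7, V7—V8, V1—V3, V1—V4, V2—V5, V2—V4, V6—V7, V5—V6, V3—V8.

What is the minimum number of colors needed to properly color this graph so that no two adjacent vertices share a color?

2

V7 and V8 are adjacent, so at least 2 colors are needed.
2 colors suffice: color R → {V3, V4, V5, V7}; color B → {V1, V2, V6, V8, V9}. Every edge joins two different colors.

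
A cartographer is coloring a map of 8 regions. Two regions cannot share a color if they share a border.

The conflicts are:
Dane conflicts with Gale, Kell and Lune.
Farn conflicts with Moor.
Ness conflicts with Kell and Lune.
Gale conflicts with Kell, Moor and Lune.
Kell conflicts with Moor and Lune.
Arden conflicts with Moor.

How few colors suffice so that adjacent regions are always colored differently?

4

Dane, Gale, Kell, Lune are mutually in conflict, so at least 4 colors are needed.
4 colors suffice: color 1 → {Farn, Kell, Arden}; color 2 → {Moor, Lune}; color 3 → {Ness, Gale}; color 4 → {Dane}. Each listed conflict is separated.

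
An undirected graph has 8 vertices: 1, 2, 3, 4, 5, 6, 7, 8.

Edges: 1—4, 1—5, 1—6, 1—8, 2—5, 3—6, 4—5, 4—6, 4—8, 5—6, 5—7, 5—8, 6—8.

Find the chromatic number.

5

1, 4, 5, 6, 8 are mutually adjacent (a clique of size 5), so at least 5 colors are needed.
A valid assignment using 5 colors: 1=yellow, 2=blue, 3=red, 4=purple, 5=red, 6=blue, 7=blue, 8=green. Each edge has distinct colors on its endpoints.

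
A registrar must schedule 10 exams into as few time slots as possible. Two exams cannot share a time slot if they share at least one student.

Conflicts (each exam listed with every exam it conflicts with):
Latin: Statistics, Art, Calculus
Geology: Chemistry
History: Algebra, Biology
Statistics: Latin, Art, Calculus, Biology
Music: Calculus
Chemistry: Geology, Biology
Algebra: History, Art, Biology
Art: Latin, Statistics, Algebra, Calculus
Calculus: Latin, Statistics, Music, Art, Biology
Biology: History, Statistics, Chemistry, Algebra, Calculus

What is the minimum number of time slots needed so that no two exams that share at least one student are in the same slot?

Latin, Statistics, Art, Calculus all conflict with each other, so at least 4 time slots are needed.
A valid assignment using 4 time slots: Latin=4, Geology=1, History=3, Statistics=3, Music=1, Chemistry=2, Algebra=2, Art=1, Calculus=2, Biology=1. Every pair that conflicts lands in different time slots.

4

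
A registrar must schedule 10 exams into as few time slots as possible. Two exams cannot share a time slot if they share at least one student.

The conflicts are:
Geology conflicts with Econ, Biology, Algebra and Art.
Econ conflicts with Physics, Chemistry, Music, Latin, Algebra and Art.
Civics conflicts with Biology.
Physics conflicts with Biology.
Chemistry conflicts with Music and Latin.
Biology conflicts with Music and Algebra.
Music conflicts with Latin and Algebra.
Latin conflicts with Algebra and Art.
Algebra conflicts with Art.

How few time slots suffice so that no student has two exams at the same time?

Econ, Chemistry, Music, Latin pairwise conflict, so at least 4 time slots are needed.
4 time slots suffice: time slot 1 → {Econ, Biology}; time slot 2 → {Civics, Physics, Chemistry, Algebra}; time slot 3 → {Geology, Latin}; time slot 4 → {Music, Art}. Each listed conflict is separated.

4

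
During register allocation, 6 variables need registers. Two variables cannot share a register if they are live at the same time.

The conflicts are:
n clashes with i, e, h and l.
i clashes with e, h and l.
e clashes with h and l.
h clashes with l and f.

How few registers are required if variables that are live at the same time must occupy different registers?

5

n, i, e, h, l pairwise conflict, so at least 5 registers are needed.
5 registers suffice: register 1 → {h}; register 2 → {n, f}; register 3 → {e}; register 4 → {i}; register 5 → {l}. Each listed conflict is separated.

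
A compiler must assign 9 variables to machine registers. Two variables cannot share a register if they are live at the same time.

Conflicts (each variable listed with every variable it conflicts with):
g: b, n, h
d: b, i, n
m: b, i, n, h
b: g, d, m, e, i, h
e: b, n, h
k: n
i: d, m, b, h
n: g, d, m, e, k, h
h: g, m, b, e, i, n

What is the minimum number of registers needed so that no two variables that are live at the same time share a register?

m, b, i, h all conflict with each other, so at least 4 registers are needed.
A valid assignment using 4 registers: g=3, d=2, m=3, b=1, e=3, k=2, i=4, n=1, h=2. No two conflicting variables share a register.

4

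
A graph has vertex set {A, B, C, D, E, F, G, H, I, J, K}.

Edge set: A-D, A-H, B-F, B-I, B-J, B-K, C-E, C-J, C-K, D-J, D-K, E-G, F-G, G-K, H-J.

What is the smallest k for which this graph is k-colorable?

2

C and E are adjacent, so at least 2 colors are needed.
2 colors suffice: color 1 → {A, E, F, I, J, K}; color 2 → {B, C, D, G, H}. No two adjacent vertices share a color.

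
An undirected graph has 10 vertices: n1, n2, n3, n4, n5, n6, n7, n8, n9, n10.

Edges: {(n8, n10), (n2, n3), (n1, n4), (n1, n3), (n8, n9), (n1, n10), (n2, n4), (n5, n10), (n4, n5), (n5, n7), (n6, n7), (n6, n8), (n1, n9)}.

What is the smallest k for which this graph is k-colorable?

The cycle n7-n6-n8-n10-n5-n7 has odd length 5, so it cannot be 2-colored; at least 3 colors are needed.
3 colors suffice: color red → {n1, n2, n5, n8}; color blue → {n3, n4, n7, n9, n10}; color green → {n6}. Each edge has distinct colors on its endpoints.

3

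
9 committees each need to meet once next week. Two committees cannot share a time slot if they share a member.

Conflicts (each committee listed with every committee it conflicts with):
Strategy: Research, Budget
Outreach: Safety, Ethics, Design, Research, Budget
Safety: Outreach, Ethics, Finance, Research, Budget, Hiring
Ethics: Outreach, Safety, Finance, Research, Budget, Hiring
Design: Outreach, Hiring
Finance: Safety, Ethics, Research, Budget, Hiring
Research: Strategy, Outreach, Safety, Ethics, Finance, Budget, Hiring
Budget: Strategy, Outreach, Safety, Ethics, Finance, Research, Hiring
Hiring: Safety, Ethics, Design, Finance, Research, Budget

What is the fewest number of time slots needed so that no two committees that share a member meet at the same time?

6

Safety, Ethics, Finance, Research, Budget, Hiring all conflict with each other, so at least 6 time slots are needed.
Using 6 time slots: Strategy=3, Outreach=4, Safety=5, Ethics=3, Design=1, Finance=6, Research=2, Budget=1, Hiring=4. Every pair that conflicts lands in different time slots.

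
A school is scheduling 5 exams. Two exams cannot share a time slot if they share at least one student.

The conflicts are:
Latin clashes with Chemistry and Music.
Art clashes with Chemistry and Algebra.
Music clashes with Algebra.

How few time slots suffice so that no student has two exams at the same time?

The cycle Algebra-Music-Latin-Chemistry-Art-Algebra has odd length 5, so it cannot be 2-colored; at least 3 time slots are needed.
3 time slots suffice: time slot 1 → {Latin, Art}; time slot 2 → {Chemistry, Music}; time slot 3 → {Algebra}. Each listed conflict is separated.

3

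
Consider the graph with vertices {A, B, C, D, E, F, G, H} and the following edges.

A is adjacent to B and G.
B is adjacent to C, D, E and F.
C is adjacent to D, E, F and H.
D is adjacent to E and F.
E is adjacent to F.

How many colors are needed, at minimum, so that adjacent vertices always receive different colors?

B, C, D, E, F form a clique, so at least 5 colors are needed.
5 colors suffice: color 1 → {B, G, H}; color 2 → {A, C}; color 3 → {F}; color 4 → {D}; color 5 → {E}. Each edge has distinct colors on its endpoints.

5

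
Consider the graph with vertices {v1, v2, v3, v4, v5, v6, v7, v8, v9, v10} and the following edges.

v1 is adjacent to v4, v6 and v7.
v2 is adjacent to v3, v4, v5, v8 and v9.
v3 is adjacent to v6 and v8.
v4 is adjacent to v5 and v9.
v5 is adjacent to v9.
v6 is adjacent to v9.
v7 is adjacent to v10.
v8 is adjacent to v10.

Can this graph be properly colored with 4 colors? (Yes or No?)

The chromatic number is 4. v2, v4, v5, v9 form a clique, so at least 4 colors are needed.
4 colors suffice: color 1 → {v2, v6, v7}; color 2 → {v4, v8}; color 3 → {v1, v3, v9, v10}; color 4 → {v5}.
That is already a proper 4-coloring.

Yes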